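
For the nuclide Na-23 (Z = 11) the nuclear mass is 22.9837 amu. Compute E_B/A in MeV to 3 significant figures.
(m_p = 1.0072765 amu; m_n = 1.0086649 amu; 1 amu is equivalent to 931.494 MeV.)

Total constituent mass: 11 × 1.0072765 + 12 × 1.0086649 = 23.1840203 amu
The mass defect is 23.1840203 − 22.9837 = 0.2003203 amu.
E_B = 0.2003203 × 931.494 = 186.597 MeV
BE/A = 186.597 MeV / 23 = 8.113 MeV/nucleon

8.11 MeV/nucleon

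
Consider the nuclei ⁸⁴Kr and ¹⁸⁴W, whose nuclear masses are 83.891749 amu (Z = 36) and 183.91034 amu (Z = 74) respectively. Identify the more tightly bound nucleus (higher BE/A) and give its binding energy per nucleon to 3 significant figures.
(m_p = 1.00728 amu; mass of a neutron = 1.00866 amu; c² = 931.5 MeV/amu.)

⁸⁴Kr; 8.72 MeV/nucleon

⁸⁴Kr: Σm = 36(1.00728) + 48(1.00866) = 84.67776 amu; Δm = 0.786011 amu; E_B = 732.17 MeV; E_B/A = 8.716 MeV
¹⁸⁴W: Σm = 74(1.00728) + 110(1.00866) = 185.49132 amu; Δm = 1.58098 amu; E_B = 1472.7 MeV; E_B/A = 8.004 MeV
⁸⁴Kr has the higher binding energy per nucleon, so it is the more tightly bound nucleus.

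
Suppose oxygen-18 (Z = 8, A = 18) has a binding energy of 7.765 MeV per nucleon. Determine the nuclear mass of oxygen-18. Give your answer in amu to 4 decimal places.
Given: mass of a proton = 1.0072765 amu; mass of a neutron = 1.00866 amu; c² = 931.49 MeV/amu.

17.9948 amu

Total binding energy = 18 × 7.765 = 139.770 MeV
Mass defect = 139.770 MeV / (931.49 MeV/amu) = 0.150050 amu
Constituent mass = 8(1.0072765) + 10(1.00866) = 18.1448120 amu
Nuclear mass = 18.1448120 − 0.150050 = 17.9947620 amu ≈ 17.9948 amu (to 4 decimal places)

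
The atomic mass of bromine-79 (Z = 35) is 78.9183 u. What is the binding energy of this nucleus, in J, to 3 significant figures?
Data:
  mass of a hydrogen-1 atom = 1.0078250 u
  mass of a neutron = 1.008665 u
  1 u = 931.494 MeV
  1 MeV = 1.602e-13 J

1.10e-10 J

The nucleus contains 35 protons and 79 − 35 = 44 neutrons.
Total constituent mass: 35 × 1.0078250 + 44 × 1.008665 = 79.6551350 u
Δm = 79.6551350 − 78.9183 = 0.7368350 u
Binding energy = Δm·c² = 0.7368350 × 931.494 MeV/u = 686.357 MeV
In joules: 686.357 MeV × 1.602e-13 J/MeV = 1.0995e-10 J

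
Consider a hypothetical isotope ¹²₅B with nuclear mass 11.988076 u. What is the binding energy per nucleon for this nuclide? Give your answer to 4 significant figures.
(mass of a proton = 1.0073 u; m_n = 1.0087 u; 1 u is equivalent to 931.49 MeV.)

8.486 MeV/nucleon

With 5 protons and 7 neutrons (A = 12):
Σm = 5·m_p + 7·m_n = 5.0365 + 7.0609 = 12.0974 u
The mass defect is 12.0974 − 11.988076 = 0.109324 u.
E_B = 0.109324 × 931.49 = 101.834 MeV
BE/A = 101.834 MeV / 12 = 8.486 MeV/nucleon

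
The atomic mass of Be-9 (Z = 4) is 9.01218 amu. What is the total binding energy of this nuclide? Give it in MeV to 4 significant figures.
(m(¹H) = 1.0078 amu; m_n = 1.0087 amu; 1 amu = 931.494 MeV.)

The nucleus contains 4 protons and 9 − 4 = 5 neutrons.
Total constituent mass: 4 × 1.0078 + 5 × 1.0087 = 9.0747 amu
Δm = 9.0747 − 9.01218 = 0.06252 amu
Converting to energy: 0.06252 amu × 931.494 MeV/amu = 58.2370 MeV

58.24 MeV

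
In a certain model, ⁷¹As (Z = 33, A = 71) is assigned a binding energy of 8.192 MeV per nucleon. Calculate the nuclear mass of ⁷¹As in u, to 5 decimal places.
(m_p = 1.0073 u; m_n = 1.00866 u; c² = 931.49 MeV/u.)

Total binding energy = 71 × 8.192 = 581.632 MeV
Mass defect = 581.632 MeV / (931.49 MeV/u) = 0.6244104 u
Constituent mass = 33(1.0073) + 38(1.00866) = 71.56998 u
Nuclear mass = 71.56998 − 0.6244104 = 70.9455696 u ≈ 70.94557 u (to 5 decimal places)

70.94557 u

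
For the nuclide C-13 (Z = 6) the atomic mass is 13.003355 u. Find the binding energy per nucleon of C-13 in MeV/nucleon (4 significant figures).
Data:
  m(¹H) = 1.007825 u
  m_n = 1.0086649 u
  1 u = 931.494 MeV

Z = 6, so N = A − Z = 13 − 6 = 7.
Mass of separated nucleons = 6(1.007825) + 7(1.0086649) = 6.046950 + 7.0606543 = 13.1076043 u
Mass defect Δm = 13.1076043 − 13.003355 = 0.1042493 u
Binding energy = Δm·c² = 0.1042493 × 931.494 MeV/u = 97.1076 MeV
Per nucleon: 97.1076 / 13 = 7.470 MeV

7.470 MeV/nucleon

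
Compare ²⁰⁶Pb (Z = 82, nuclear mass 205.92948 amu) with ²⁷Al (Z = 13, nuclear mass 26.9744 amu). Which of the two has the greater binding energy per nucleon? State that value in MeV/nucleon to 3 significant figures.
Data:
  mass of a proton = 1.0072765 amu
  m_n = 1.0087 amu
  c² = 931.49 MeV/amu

²⁷Al; 8.35 MeV/nucleon

²⁰⁶Pb: Σm = 82(1.0072765) + 124(1.0087) = 207.6754730 amu; Δm = 1.7459930 amu; E_B = 1626.4 MeV; E_B/A = 7.895 MeV
²⁷Al: Σm = 13(1.0072765) + 14(1.0087) = 27.2163945 amu; Δm = 0.2419945 amu; E_B = 225.42 MeV; E_B/A = 8.349 MeV
²⁷Al has the higher binding energy per nucleon, so it is the more tightly bound nucleus.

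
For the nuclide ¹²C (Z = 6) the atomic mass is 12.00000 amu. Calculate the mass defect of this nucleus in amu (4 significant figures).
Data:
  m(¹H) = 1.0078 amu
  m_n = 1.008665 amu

With 6 protons and 6 neutrons (A = 12):
Total constituent mass: 6 × 1.0078 + 6 × 1.008665 = 12.098790 amu
The mass defect is 12.098790 − 12.00000 = 0.098790 amu.

0.09879 amu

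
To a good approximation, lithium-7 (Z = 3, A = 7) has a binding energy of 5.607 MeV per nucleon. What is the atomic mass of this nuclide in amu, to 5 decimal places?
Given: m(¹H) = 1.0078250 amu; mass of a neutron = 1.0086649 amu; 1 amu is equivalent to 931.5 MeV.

7.01600 amu

Total binding energy = 7 × 5.607 = 39.249 MeV
Mass defect = 39.249 MeV / (931.5 MeV/amu) = 0.0421353 amu
Constituent mass = 3(1.0078250) + 4(1.0086649) = 7.0581346 amu
Atomic mass = 7.0581346 − 0.0421353 = 7.0159993 amu ≈ 7.01600 amu (to 5 decimal places)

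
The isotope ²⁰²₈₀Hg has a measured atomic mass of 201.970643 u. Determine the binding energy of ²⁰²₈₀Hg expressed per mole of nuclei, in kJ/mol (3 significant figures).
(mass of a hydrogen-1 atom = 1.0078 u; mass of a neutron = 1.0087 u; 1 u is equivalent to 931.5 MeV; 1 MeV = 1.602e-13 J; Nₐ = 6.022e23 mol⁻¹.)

The nucleus contains 80 protons and 202 − 80 = 122 neutrons.
Mass of separated nucleons = 80(1.0078) + 122(1.0087) = 80.6240 + 123.0614 = 203.6854 u
Mass defect Δm = 203.6854 − 201.970643 = 1.714757 u
E_B = 1.714757 × 931.5 = 1597.30 MeV
Per nucleus in joules: 1597.30 MeV × 1.602e-13 J/MeV = 2.5589e-10 J
Per mole: 2.5589e-10 J × 6.022e23 mol⁻¹ = 1.5410e+14 J/mol

1.54e+11 kJ/mol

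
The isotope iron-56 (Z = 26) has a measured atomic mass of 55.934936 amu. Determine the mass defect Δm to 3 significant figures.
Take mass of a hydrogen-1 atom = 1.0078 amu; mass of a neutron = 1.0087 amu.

0.529 amu

With 26 protons and 30 neutrons (A = 56):
Total constituent mass: 26 × 1.0078 + 30 × 1.0087 = 56.4638 amu
Mass defect Δm = 56.4638 − 55.934936 = 0.528864 amu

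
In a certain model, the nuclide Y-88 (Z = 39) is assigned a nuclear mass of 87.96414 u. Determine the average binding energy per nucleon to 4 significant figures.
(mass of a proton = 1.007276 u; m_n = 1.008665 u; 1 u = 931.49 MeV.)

7.878 MeV/nucleon

Total constituent mass: 39 × 1.007276 + 49 × 1.008665 = 88.708349 u
Δm = 88.708349 − 87.96414 = 0.744209 u
Binding energy = Δm·c² = 0.744209 × 931.49 MeV/u = 693.223 MeV
BE/A = 693.223 MeV / 88 = 7.878 MeV/nucleon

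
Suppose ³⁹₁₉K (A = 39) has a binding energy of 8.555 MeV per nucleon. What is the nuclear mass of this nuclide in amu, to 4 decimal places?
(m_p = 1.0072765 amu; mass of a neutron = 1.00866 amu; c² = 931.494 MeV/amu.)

38.9533 amu

Total binding energy = 39 × 8.555 = 333.645 MeV
Mass defect = 333.645 MeV / (931.494 MeV/amu) = 0.358183 amu
Constituent mass = 19(1.0072765) + 20(1.00866) = 39.3114535 amu
Nuclear mass = 39.3114535 − 0.358183 = 38.9532705 amu ≈ 38.9533 amu (to 4 decimal places)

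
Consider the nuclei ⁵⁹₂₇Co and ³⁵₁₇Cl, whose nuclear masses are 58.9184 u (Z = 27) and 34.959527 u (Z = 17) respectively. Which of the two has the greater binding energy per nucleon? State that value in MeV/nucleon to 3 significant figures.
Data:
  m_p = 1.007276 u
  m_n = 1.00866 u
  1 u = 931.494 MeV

⁵⁹₂₇Co; 8.77 MeV/nucleon

⁵⁹₂₇Co: Σm = 27(1.007276) + 32(1.00866) = 59.473572 u; Δm = 0.555172 u; E_B = 517.14 MeV; E_B/A = 8.765 MeV
³⁵₁₇Cl: Σm = 17(1.007276) + 18(1.00866) = 35.279572 u; Δm = 0.320045 u; E_B = 298.12 MeV; E_B/A = 8.518 MeV
⁵⁹₂₇Co has the higher binding energy per nucleon, so it is the more tightly bound nucleus.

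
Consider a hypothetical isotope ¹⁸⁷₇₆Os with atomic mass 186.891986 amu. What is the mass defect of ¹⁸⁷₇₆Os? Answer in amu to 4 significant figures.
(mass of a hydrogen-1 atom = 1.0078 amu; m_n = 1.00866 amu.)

Z = 76, so N = A − Z = 187 − 76 = 111.
Σm = 76·m(¹H) + 111·m_n = 76.5928 + 111.96126 = 188.55406 amu
Δm = 188.55406 − 186.891986 = 1.662074 amu

1.662 amu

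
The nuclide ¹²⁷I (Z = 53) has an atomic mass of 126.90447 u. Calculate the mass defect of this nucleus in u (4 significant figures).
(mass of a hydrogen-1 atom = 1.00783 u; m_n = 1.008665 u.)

The nucleus contains 53 protons and 127 − 53 = 74 neutrons.
Σm = 53·m(¹H) + 74·m_n = 53.41499 + 74.641210 = 128.056200 u
Δm = 128.056200 − 126.90447 = 1.151730 u

1.152 u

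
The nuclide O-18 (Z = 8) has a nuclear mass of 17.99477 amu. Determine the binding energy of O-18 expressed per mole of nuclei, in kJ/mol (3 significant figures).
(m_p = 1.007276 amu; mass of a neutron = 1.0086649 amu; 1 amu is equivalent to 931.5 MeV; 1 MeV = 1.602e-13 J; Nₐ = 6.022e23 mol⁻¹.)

Total constituent mass: 8 × 1.007276 + 10 × 1.0086649 = 18.1448570 amu
The mass defect is 18.1448570 − 17.99477 = 0.1500870 amu.
E_B = 0.1500870 × 931.5 = 139.806 MeV
Per nucleus in joules: 139.806 MeV × 1.602e-13 J/MeV = 2.2397e-11 J
Per mole: 2.2397e-11 J × 6.022e23 mol⁻¹ = 1.3487e+13 J/mol

1.35e+10 kJ/mol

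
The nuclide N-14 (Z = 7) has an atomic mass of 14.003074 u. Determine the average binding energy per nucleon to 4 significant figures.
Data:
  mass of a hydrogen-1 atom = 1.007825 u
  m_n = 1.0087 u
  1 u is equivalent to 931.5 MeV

7.492 MeV/nucleon

Z = 7, so N = A − Z = 14 − 7 = 7.
Total constituent mass: 7 × 1.007825 + 7 × 1.0087 = 14.115675 u
The mass defect is 14.115675 − 14.003074 = 0.112601 u.
E_B = 0.112601 × 931.5 = 104.888 MeV
BE/A = 104.888 MeV / 14 = 7.492 MeV/nucleon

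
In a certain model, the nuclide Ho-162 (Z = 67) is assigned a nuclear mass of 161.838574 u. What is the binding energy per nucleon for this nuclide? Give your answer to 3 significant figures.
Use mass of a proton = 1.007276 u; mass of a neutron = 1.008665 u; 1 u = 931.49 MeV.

8.46 MeV/nucleon

Total constituent mass: 67 × 1.007276 + 95 × 1.008665 = 163.310667 u
Mass defect Δm = 163.310667 − 161.838574 = 1.472093 u
Converting to energy: 1.472093 u × 931.49 MeV/u = 1371.24 MeV
Dividing by A = 162 gives 8.464 MeV per nucleon.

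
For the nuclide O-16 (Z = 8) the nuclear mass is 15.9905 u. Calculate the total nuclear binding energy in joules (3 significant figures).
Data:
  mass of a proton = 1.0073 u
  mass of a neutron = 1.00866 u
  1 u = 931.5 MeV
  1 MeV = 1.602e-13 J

2.05e-11 J

Σm = 8·m_p + 8·m_n = 8.0584 + 8.06928 = 16.12768 u
Δm = 16.12768 − 15.9905 = 0.13718 u
Converting to energy: 0.13718 u × 931.5 MeV/u = 127.783 MeV
In joules: 127.783 MeV × 1.602e-13 J/MeV = 2.0471e-11 J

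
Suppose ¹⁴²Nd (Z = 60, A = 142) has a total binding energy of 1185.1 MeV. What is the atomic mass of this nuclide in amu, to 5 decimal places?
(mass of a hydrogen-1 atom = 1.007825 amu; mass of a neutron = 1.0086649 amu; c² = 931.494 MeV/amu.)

141.90776 amu

Mass defect = 1185.1 MeV / (931.494 MeV/amu) = 1.2722573 amu
Constituent mass = 60(1.007825) + 82(1.0086649) = 143.1800218 amu
Atomic mass = 143.1800218 − 1.2722573 = 141.9077645 amu ≈ 141.90776 amu (to 5 decimal places)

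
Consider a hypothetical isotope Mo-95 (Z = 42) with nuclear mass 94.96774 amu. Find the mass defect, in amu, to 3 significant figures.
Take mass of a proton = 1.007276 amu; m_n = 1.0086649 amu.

The nucleus contains 42 protons and 95 − 42 = 53 neutrons.
Mass of separated nucleons = 42(1.007276) + 53(1.0086649) = 42.305592 + 53.4592397 = 95.7648317 amu
Mass defect Δm = 95.7648317 − 94.96774 = 0.7970917 amu

0.797 amu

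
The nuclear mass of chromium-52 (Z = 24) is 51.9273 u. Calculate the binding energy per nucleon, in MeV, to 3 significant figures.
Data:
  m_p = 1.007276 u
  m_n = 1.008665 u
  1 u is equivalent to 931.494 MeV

Mass of separated nucleons = 24(1.007276) + 28(1.008665) = 24.174624 + 28.242620 = 52.417244 u
Δm = 52.417244 − 51.9273 = 0.489944 u
E_B = 0.489944 × 931.494 = 456.380 MeV
Dividing by A = 52 gives 8.777 MeV per nucleon.

8.78 MeV/nucleon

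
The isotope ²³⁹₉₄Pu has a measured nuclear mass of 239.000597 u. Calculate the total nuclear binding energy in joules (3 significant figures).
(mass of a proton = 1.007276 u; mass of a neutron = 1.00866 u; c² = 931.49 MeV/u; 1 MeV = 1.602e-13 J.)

Mass of separated nucleons = 94(1.007276) + 145(1.00866) = 94.683944 + 146.25570 = 240.939644 u
Mass defect Δm = 240.939644 − 239.000597 = 1.939047 u
Converting to energy: 1.939047 u × 931.49 MeV/u = 1806.20 MeV
In joules: 1806.20 MeV × 1.602e-13 J/MeV = 2.8935e-10 J

2.89e-10 J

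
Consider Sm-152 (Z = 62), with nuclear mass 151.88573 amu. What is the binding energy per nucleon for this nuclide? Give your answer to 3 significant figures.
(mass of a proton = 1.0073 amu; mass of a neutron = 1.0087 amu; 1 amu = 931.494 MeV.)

8.27 MeV/nucleon

Z = 62, so N = A − Z = 152 − 62 = 90.
Σm = 62·m_p + 90·m_n = 62.4526 + 90.7830 = 153.2356 amu
The mass defect is 153.2356 − 151.88573 = 1.34987 amu.
E_B = 1.34987 × 931.494 = 1257.40 MeV
Dividing by A = 152 gives 8.272 MeV per nucleon.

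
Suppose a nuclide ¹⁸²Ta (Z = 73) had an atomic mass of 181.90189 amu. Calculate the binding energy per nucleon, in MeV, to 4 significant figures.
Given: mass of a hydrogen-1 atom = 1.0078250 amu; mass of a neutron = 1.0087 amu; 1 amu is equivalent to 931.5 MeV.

8.279 MeV/nucleon

Σm = 73·m(¹H) + 109·m_n = 73.5712250 + 109.9483 = 183.5195250 amu
Mass defect Δm = 183.5195250 − 181.90189 = 1.6176350 amu
Binding energy = Δm·c² = 1.6176350 × 931.5 MeV/amu = 1506.83 MeV
Dividing by A = 182 gives 8.279 MeV per nucleon.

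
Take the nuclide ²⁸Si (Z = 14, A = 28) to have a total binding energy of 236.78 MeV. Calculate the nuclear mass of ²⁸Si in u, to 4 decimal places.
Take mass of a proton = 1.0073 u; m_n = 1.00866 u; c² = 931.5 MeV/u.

27.9692 u

Mass defect = 236.78 MeV / (931.5 MeV/u) = 0.254192 u
Constituent mass = 14(1.0073) + 14(1.00866) = 28.22344 u
Nuclear mass = 28.22344 − 0.254192 = 27.969248 u ≈ 27.9692 u (to 4 decimal places)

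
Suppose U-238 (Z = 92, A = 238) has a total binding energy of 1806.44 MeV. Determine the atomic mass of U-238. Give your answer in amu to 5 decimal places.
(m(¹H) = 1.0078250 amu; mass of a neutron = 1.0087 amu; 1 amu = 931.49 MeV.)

238.05080 amu

Mass defect = 1806.44 MeV / (931.49 MeV/amu) = 1.9393015 amu
Constituent mass = 92(1.0078250) + 146(1.0087) = 239.9901000 amu
Atomic mass = 239.9901000 − 1.9393015 = 238.0507985 amu ≈ 238.05080 amu (to 5 decimal places)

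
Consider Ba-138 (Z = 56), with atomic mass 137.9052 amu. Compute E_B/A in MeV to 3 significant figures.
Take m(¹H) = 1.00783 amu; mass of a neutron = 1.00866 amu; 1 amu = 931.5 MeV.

Σm = 56·m(¹H) + 82·m_n = 56.43848 + 82.71012 = 139.14860 amu
Δm = 139.14860 − 137.9052 = 1.24340 amu
Converting to energy: 1.24340 amu × 931.5 MeV/amu = 1158.23 MeV
Per nucleon: 1158.23 / 138 = 8.393 MeV

8.39 MeV/nucleon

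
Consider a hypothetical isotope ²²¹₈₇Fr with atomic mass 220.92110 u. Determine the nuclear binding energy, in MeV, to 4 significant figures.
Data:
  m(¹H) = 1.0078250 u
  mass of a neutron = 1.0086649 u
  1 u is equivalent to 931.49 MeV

The nucleus contains 87 protons and 221 − 87 = 134 neutrons.
Total constituent mass: 87 × 1.0078250 + 134 × 1.0086649 = 222.8418716 u
The mass defect is 222.8418716 − 220.92110 = 1.9207716 u.
E_B = 1.9207716 × 931.49 = 1789.18 MeV

1789 MeV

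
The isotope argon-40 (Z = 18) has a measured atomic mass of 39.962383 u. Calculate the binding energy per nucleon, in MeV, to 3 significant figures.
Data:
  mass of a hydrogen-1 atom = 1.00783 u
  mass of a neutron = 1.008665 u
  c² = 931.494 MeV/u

Total constituent mass: 18 × 1.00783 + 22 × 1.008665 = 40.331570 u
The mass defect is 40.331570 − 39.962383 = 0.369187 u.
Binding energy = Δm·c² = 0.369187 × 931.494 MeV/u = 343.895 MeV
Per nucleon: 343.895 / 40 = 8.597 MeV

8.60 MeV/nucleon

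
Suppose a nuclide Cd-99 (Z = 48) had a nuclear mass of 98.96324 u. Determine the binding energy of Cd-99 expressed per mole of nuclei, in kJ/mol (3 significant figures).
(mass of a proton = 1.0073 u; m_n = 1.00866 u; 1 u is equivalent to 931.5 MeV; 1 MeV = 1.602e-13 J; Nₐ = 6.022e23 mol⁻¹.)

7.45e+10 kJ/mol

With 48 protons and 51 neutrons (A = 99):
Total constituent mass: 48 × 1.0073 + 51 × 1.00866 = 99.79206 u
The mass defect is 99.79206 − 98.96324 = 0.82882 u.
E_B = 0.82882 × 931.5 = 772.046 MeV
Per nucleus in joules: 772.046 MeV × 1.602e-13 J/MeV = 1.2368e-10 J
Per mole: 1.2368e-10 J × 6.022e23 mol⁻¹ = 7.4480e+13 J/mol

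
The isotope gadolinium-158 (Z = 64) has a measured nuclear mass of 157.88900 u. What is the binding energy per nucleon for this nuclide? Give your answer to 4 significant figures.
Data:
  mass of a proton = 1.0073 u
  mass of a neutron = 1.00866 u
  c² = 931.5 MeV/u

Z = 64, so N = A − Z = 158 − 64 = 94.
Σm = 64·m_p + 94·m_n = 64.4672 + 94.81404 = 159.28124 u
Δm = 159.28124 − 157.88900 = 1.39224 u
E_B = 1.39224 × 931.5 = 1296.87 MeV
BE/A = 1296.87 MeV / 158 = 8.208 MeV/nucleon

8.208 MeV/nucleon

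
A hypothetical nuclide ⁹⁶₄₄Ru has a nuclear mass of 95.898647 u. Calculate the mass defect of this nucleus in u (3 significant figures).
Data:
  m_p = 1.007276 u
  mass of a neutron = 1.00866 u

Total constituent mass: 44 × 1.007276 + 52 × 1.00866 = 96.770464 u
Mass defect Δm = 96.770464 − 95.898647 = 0.871817 u

0.872 u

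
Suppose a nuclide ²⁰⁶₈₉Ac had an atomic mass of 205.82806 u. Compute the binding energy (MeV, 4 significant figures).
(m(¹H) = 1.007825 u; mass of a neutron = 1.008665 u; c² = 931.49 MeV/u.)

1753 MeV

With 89 protons and 117 neutrons (A = 206):
Σm = 89·m(¹H) + 117·m_n = 89.696425 + 118.013805 = 207.710230 u
Δm = 207.710230 − 205.82806 = 1.882170 u
E_B = 1.882170 × 931.49 = 1753.22 MeV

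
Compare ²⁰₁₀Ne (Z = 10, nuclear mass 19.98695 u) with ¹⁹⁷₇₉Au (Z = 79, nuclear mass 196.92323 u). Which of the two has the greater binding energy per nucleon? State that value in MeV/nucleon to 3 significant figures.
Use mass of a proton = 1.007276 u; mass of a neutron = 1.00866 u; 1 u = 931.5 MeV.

²⁰₁₀Ne; 8.03 MeV/nucleon

²⁰₁₀Ne: Σm = 10(1.007276) + 10(1.00866) = 20.159360 u; Δm = 0.172410 u; E_B = 160.60 MeV; E_B/A = 8.030 MeV
¹⁹⁷₇₉Au: Σm = 79(1.007276) + 118(1.00866) = 198.596684 u; Δm = 1.673454 u; E_B = 1558.8 MeV; E_B/A = 7.913 MeV
²⁰₁₀Ne has the higher binding energy per nucleon, so it is the more tightly bound nucleus.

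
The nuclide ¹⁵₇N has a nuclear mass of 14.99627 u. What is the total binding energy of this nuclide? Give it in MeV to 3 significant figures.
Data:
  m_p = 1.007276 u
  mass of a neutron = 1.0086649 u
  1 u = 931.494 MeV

With 7 protons and 8 neutrons (A = 15):
Mass of separated nucleons = 7(1.007276) + 8(1.0086649) = 7.050932 + 8.0693192 = 15.1202512 u
Δm = 15.1202512 − 14.99627 = 0.1239812 u
Binding energy = Δm·c² = 0.1239812 × 931.494 MeV/u = 115.488 MeV

115 MeV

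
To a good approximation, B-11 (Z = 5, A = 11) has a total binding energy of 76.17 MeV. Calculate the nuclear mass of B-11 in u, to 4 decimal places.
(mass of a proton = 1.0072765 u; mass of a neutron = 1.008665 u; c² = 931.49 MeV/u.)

Mass defect = 76.17 MeV / (931.49 MeV/u) = 0.081772 u
Constituent mass = 5(1.0072765) + 6(1.008665) = 11.0883725 u
Nuclear mass = 11.0883725 − 0.081772 = 11.0066005 u ≈ 11.0066 u (to 4 decimal places)

11.0066 u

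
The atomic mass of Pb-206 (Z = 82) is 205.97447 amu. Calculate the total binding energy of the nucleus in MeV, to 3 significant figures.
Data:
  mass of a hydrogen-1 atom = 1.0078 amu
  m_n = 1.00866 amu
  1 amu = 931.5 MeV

1620 MeV

With 82 protons and 124 neutrons (A = 206):
Σm = 82·m(¹H) + 124·m_n = 82.6396 + 125.07384 = 207.71344 amu
Mass defect Δm = 207.71344 − 205.97447 = 1.73897 amu
Binding energy = Δm·c² = 1.73897 × 931.5 MeV/amu = 1619.85 MeV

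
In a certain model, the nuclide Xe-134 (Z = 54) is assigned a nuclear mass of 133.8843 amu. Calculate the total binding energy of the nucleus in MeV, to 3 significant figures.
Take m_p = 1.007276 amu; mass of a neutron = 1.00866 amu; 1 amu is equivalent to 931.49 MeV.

Mass of separated nucleons = 54(1.007276) + 80(1.00866) = 54.392904 + 80.69280 = 135.085704 amu
Δm = 135.085704 − 133.8843 = 1.201404 amu
E_B = 1.201404 × 931.49 = 1119.10 MeV

1120 MeV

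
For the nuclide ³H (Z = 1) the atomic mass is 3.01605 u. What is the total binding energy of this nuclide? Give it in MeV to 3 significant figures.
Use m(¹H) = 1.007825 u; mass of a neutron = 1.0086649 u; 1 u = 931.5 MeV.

The nucleus contains 1 protons and 3 − 1 = 2 neutrons.
Total constituent mass: 1 × 1.007825 + 2 × 1.0086649 = 3.0251548 u
The mass defect is 3.0251548 − 3.01605 = 0.0091048 u.
E_B = 0.0091048 × 931.5 = 8.48112 MeV

8.48 MeV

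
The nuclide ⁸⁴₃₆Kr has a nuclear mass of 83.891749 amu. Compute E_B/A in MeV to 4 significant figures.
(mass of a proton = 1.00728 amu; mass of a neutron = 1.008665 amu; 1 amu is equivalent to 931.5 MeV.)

8.719 MeV/nucleon

Σm = 36·m_p + 48·m_n = 36.26208 + 48.415920 = 84.678000 amu
Δm = 84.678000 − 83.891749 = 0.786251 amu
E_B = 0.786251 × 931.5 = 732.393 MeV
Per nucleon: 732.393 / 84 = 8.719 MeV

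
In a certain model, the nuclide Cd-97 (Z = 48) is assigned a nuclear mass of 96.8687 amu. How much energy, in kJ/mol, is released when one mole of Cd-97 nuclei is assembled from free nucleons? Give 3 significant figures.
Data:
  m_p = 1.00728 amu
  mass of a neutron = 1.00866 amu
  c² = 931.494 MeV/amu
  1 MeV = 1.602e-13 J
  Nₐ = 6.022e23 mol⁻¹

Total constituent mass: 48 × 1.00728 + 49 × 1.00866 = 97.77378 amu
Mass defect Δm = 97.77378 − 96.8687 = 0.90508 amu
E_B = 0.90508 × 931.494 = 843.077 MeV
Per nucleus in joules: 843.077 MeV × 1.602e-13 J/MeV = 1.3506e-10 J
Per mole: 1.3506e-10 J × 6.022e23 mol⁻¹ = 8.1333e+13 J/mol

8.13e+10 kJ/mol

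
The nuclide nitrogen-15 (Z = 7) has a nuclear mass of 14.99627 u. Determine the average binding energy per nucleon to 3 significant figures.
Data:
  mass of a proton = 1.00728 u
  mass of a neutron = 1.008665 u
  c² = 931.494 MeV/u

Mass of separated nucleons = 7(1.00728) + 8(1.008665) = 7.05096 + 8.069320 = 15.120280 u
Mass defect Δm = 15.120280 − 14.99627 = 0.124010 u
Binding energy = Δm·c² = 0.124010 × 931.494 MeV/u = 115.515 MeV
BE/A = 115.515 MeV / 15 = 7.701 MeV/nucleon

7.70 MeV/nucleon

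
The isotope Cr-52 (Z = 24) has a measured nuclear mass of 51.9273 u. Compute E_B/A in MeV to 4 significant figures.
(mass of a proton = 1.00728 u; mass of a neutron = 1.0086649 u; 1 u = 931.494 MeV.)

8.778 MeV/nucleon

Z = 24, so N = A − Z = 52 − 24 = 28.
Total constituent mass: 24 × 1.00728 + 28 × 1.0086649 = 52.4173372 u
Δm = 52.4173372 − 51.9273 = 0.4900372 u
Binding energy = Δm·c² = 0.4900372 × 931.494 MeV/u = 456.467 MeV
BE/A = 456.467 MeV / 52 = 8.778 MeV/nucleon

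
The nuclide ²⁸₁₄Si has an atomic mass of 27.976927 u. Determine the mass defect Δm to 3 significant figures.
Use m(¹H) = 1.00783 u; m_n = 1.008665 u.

0.254 u

Mass of separated nucleons = 14(1.00783) + 14(1.008665) = 14.10962 + 14.121310 = 28.230930 u
The mass defect is 28.230930 − 27.976927 = 0.254003 u.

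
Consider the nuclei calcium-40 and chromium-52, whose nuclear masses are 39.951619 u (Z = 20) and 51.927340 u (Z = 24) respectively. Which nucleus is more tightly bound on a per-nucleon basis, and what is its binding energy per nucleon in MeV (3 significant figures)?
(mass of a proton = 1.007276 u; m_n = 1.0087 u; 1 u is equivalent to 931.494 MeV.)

chromium-52; 8.79 MeV/nucleon

calcium-40: Σm = 20(1.007276) + 20(1.0087) = 40.319520 u; Δm = 0.367901 u; E_B = 342.698 MeV; E_B/A = 8.567 MeV
chromium-52: Σm = 24(1.007276) + 28(1.0087) = 52.418224 u; Δm = 0.490884 u; E_B = 457.26 MeV; E_B/A = 8.793 MeV
chromium-52 has the higher binding energy per nucleon, so it is the more tightly bound nucleus.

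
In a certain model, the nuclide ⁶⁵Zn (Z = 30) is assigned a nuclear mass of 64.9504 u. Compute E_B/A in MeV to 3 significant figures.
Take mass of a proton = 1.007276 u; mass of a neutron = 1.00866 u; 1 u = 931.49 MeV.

8.18 MeV/nucleon

The nucleus contains 30 protons and 65 − 30 = 35 neutrons.
Σm = 30·m_p + 35·m_n = 30.218280 + 35.30310 = 65.521380 u
The mass defect is 65.521380 − 64.9504 = 0.570980 u.
Converting to energy: 0.570980 u × 931.49 MeV/u = 531.862 MeV
Dividing by A = 65 gives 8.182 MeV per nucleon.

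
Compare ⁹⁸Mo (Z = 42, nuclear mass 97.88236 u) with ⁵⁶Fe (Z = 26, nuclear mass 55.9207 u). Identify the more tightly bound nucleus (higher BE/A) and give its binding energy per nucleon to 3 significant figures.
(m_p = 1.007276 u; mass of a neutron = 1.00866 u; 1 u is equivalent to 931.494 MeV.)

⁹⁸Mo: Σm = 42(1.007276) + 56(1.00866) = 98.790552 u; Δm = 0.908192 u; E_B = 845.98 MeV; E_B/A = 8.632 MeV
⁵⁶Fe: Σm = 26(1.007276) + 30(1.00866) = 56.448976 u; Δm = 0.528276 u; E_B = 492.09 MeV; E_B/A = 8.787 MeV
⁵⁶Fe has the higher binding energy per nucleon, so it is the more tightly bound nucleus.

⁵⁶Fe; 8.79 MeV/nucleon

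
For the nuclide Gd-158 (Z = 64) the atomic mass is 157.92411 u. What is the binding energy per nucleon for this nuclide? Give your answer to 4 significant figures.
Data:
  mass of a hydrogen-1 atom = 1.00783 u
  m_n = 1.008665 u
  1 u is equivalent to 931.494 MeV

With 64 protons and 94 neutrons (A = 158):
Total constituent mass: 64 × 1.00783 + 94 × 1.008665 = 159.315630 u
Δm = 159.315630 − 157.92411 = 1.391520 u
E_B = 1.391520 × 931.494 = 1296.19 MeV
Per nucleon: 1296.19 / 158 = 8.204 MeV

8.204 MeV/nucleon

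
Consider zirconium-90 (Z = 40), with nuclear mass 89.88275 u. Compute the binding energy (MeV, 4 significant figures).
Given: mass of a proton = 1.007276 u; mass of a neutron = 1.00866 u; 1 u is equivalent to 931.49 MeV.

Mass of separated nucleons = 40(1.007276) + 50(1.00866) = 40.291040 + 50.43300 = 90.724040 u
Δm = 90.724040 − 89.88275 = 0.841290 u
Converting to energy: 0.841290 u × 931.49 MeV/u = 783.653 MeV

783.7 MeV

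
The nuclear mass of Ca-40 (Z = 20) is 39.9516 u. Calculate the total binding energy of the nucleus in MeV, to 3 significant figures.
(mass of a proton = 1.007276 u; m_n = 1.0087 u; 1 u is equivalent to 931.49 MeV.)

Σm = 20·m_p + 20·m_n = 20.145520 + 20.1740 = 40.319520 u
Mass defect Δm = 40.319520 − 39.9516 = 0.367920 u
E_B = 0.367920 × 931.49 = 342.714 MeV

343 MeV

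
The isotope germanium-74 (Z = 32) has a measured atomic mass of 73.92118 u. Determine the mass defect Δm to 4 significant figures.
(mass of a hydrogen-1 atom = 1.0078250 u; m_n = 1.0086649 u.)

The nucleus contains 32 protons and 74 − 32 = 42 neutrons.
Total constituent mass: 32 × 1.0078250 + 42 × 1.0086649 = 74.6143258 u
The mass defect is 74.6143258 − 73.92118 = 0.6931458 u.

0.6931 u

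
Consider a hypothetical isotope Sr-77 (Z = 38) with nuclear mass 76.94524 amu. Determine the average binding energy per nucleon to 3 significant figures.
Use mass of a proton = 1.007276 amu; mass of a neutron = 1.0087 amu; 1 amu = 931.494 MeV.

The nucleus contains 38 protons and 77 − 38 = 39 neutrons.
Σm = 38·m_p + 39·m_n = 38.276488 + 39.3393 = 77.615788 amu
Mass defect Δm = 77.615788 − 76.94524 = 0.670548 amu
E_B = 0.670548 × 931.494 = 624.611 MeV
BE/A = 624.611 MeV / 77 = 8.112 MeV/nucleon

8.11 MeV/nucleon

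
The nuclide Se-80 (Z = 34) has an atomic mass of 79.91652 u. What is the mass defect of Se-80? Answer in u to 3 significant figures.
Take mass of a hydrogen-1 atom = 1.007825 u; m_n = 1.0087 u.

With 34 protons and 46 neutrons (A = 80):
Total constituent mass: 34 × 1.007825 + 46 × 1.0087 = 80.666250 u
The mass defect is 80.666250 − 79.91652 = 0.749730 u.

0.750 u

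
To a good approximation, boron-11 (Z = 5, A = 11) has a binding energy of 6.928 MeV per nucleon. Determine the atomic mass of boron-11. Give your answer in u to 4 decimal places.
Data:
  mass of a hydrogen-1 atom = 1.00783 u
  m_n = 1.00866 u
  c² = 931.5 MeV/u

11.0093 u

Total binding energy = 11 × 6.928 = 76.208 MeV
Mass defect = 76.208 MeV / (931.5 MeV/u) = 0.081812 u
Constituent mass = 5(1.00783) + 6(1.00866) = 11.09111 u
Atomic mass = 11.09111 − 0.081812 = 11.009298 u ≈ 11.0093 u (to 4 decimal places)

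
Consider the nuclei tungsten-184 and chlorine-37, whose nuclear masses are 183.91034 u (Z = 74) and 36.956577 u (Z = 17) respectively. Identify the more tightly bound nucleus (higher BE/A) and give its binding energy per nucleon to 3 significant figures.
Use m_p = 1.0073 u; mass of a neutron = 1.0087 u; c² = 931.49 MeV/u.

tungsten-184: Σm = 74(1.0073) + 110(1.0087) = 185.4972 u; Δm = 1.58686 u; E_B = 1478.1 MeV; E_B/A = 8.033 MeV
chlorine-37: Σm = 17(1.0073) + 20(1.0087) = 37.2981 u; Δm = 0.341523 u; E_B = 318.13 MeV; E_B/A = 8.598 MeV
chlorine-37 has the higher binding energy per nucleon, so it is the more tightly bound nucleus.

chlorine-37; 8.60 MeV/nucleon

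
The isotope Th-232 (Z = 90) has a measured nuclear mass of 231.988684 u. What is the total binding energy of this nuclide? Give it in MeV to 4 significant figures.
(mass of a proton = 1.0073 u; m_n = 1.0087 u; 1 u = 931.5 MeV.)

1773 MeV

Mass of separated nucleons = 90(1.0073) + 142(1.0087) = 90.6570 + 143.2354 = 233.8924 u
Mass defect Δm = 233.8924 − 231.988684 = 1.903716 u
E_B = 1.903716 × 931.5 = 1773.31 MeV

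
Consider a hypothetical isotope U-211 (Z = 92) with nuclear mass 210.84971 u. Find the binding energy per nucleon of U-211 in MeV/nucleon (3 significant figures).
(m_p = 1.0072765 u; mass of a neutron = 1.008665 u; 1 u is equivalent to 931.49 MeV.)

With 92 protons and 119 neutrons (A = 211):
Total constituent mass: 92 × 1.0072765 + 119 × 1.008665 = 212.7005730 u
The mass defect is 212.7005730 − 210.84971 = 1.8508630 u.
Binding energy = Δm·c² = 1.8508630 × 931.49 MeV/u = 1724.06 MeV
BE/A = 1724.06 MeV / 211 = 8.171 MeV/nucleon

8.17 MeV/nucleon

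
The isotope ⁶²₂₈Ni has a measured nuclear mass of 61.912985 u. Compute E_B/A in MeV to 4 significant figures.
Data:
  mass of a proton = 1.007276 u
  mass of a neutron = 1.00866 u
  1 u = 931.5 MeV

Z = 28, so N = A − Z = 62 − 28 = 34.
Σm = 28·m_p + 34·m_n = 28.203728 + 34.29444 = 62.498168 u
The mass defect is 62.498168 − 61.912985 = 0.585183 u.
E_B = 0.585183 × 931.5 = 545.098 MeV
Dividing by A = 62 gives 8.792 MeV per nucleon.

8.792 MeV/nucleon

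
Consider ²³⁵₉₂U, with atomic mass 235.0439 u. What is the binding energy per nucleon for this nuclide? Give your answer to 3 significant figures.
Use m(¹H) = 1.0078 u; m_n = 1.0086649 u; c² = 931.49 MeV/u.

Mass of separated nucleons = 92(1.0078) + 143(1.0086649) = 92.7176 + 144.2390807 = 236.9566807 u
The mass defect is 236.9566807 − 235.0439 = 1.9127807 u.
E_B = 1.9127807 × 931.49 = 1781.74 MeV
Dividing by A = 235 gives 7.582 MeV per nucleon.

7.58 MeV/nucleon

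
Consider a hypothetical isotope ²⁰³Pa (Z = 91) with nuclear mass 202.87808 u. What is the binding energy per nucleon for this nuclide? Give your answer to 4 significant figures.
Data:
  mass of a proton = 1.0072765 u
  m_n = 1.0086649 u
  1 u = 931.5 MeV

The nucleus contains 91 protons and 203 − 91 = 112 neutrons.
Mass of separated nucleons = 91(1.0072765) + 112(1.0086649) = 91.6621615 + 112.9704688 = 204.6326303 u
Δm = 204.6326303 − 202.87808 = 1.7545503 u
Binding energy = Δm·c² = 1.7545503 × 931.5 MeV/u = 1634.36 MeV
BE/A = 1634.36 MeV / 203 = 8.051 MeV/nucleon

8.051 MeV/nucleon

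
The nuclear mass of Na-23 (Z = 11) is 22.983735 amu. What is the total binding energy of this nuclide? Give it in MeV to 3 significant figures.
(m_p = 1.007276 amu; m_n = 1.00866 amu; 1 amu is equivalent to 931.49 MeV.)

187 MeV

Mass of separated nucleons = 11(1.007276) + 12(1.00866) = 11.080036 + 12.10392 = 23.183956 amu
Δm = 23.183956 − 22.983735 = 0.200221 amu
Binding energy = Δm·c² = 0.200221 × 931.49 MeV/amu = 186.504 MeV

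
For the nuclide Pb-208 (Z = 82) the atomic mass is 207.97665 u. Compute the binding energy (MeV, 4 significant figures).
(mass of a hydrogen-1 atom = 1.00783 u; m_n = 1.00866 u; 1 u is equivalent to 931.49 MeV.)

Mass of separated nucleons = 82(1.00783) + 126(1.00866) = 82.64206 + 127.09116 = 209.73322 u
Mass defect Δm = 209.73322 − 207.97665 = 1.75657 u
E_B = 1.75657 × 931.49 = 1636.23 MeV

1636 MeV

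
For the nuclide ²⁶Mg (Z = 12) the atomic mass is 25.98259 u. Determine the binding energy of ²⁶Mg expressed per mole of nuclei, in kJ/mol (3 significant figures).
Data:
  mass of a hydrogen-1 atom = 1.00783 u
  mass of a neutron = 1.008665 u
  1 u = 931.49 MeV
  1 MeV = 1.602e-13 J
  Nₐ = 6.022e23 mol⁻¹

Σm = 12·m(¹H) + 14·m_n = 12.09396 + 14.121310 = 26.215270 u
Mass defect Δm = 26.215270 − 25.98259 = 0.232680 u
Binding energy = Δm·c² = 0.232680 × 931.49 MeV/u = 216.739 MeV
Per nucleus in joules: 216.739 MeV × 1.602e-13 J/MeV = 3.4722e-11 J
Per mole: 3.4722e-11 J × 6.022e23 mol⁻¹ = 2.0910e+13 J/mol

2.09e+10 kJ/mol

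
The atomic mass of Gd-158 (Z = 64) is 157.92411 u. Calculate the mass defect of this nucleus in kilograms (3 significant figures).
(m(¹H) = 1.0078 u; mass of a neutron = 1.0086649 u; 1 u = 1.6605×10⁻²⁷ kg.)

Σm = 64·m(¹H) + 94·m_n = 64.4992 + 94.8145006 = 159.3137006 u
The mass defect is 159.3137006 − 157.92411 = 1.3895906 u.
In SI units: 1.3895906 u × 1.6605×10⁻²⁷ kg/u = 2.3074e-27 kg

2.31e-27 kg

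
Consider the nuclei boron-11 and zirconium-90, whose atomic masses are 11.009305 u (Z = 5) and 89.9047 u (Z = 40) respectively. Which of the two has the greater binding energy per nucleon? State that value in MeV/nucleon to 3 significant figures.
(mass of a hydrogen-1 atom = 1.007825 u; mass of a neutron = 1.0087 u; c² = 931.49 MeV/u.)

boron-11: Σm = 5(1.007825) + 6(1.0087) = 11.091325 u; Δm = 0.082020 u; E_B = 76.401 MeV; E_B/A = 6.946 MeV
zirconium-90: Σm = 40(1.007825) + 50(1.0087) = 90.748000 u; Δm = 0.843300 u; E_B = 785.53 MeV; E_B/A = 8.728 MeV
zirconium-90 has the higher binding energy per nucleon, so it is the more tightly bound nucleus.

zirconium-90; 8.73 MeV/nucleon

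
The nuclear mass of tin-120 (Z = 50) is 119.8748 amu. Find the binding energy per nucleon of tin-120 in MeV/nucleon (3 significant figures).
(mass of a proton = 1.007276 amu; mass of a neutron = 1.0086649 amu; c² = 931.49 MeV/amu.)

8.50 MeV/nucleon

Total constituent mass: 50 × 1.007276 + 70 × 1.0086649 = 120.9703430 amu
Mass defect Δm = 120.9703430 − 119.8748 = 1.0955430 amu
E_B = 1.0955430 × 931.49 = 1020.49 MeV
Dividing by A = 120 gives 8.504 MeV per nucleon.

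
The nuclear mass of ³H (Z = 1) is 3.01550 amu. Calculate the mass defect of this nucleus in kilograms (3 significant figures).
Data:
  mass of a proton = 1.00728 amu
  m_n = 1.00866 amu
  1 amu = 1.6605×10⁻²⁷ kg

1.51e-29 kg

Mass of separated nucleons = 1(1.00728) + 2(1.00866) = 1.00728 + 2.01732 = 3.02460 amu
Mass defect Δm = 3.02460 − 3.01550 = 0.00910 amu
In SI units: 0.00910 amu × 1.6605×10⁻²⁷ kg/amu = 1.5111e-29 kg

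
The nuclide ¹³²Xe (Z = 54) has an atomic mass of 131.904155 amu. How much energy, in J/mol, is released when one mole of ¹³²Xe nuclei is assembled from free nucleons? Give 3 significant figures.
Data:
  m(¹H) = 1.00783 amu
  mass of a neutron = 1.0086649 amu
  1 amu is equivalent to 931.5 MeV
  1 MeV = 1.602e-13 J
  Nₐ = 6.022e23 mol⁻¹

With 54 protons and 78 neutrons (A = 132):
Total constituent mass: 54 × 1.00783 + 78 × 1.0086649 = 133.0986822 amu
The mass defect is 133.0986822 − 131.904155 = 1.1945272 amu.
Binding energy = Δm·c² = 1.1945272 × 931.5 MeV/amu = 1112.70 MeV
Per nucleus in joules: 1112.70 MeV × 1.602e-13 J/MeV = 1.7825e-10 J
Per mole: 1.7825e-10 J × 6.022e23 mol⁻¹ = 1.0734e+14 J/mol

1.07e+14 J/mol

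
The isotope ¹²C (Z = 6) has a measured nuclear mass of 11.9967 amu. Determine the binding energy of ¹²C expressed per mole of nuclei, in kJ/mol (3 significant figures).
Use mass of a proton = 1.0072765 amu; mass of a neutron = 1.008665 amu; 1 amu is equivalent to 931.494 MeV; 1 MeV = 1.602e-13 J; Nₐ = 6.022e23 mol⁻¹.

8.89e+09 kJ/mol

With 6 protons and 6 neutrons (A = 12):
Σm = 6·m_p + 6·m_n = 6.0436590 + 6.051990 = 12.0956490 amu
Mass defect Δm = 12.0956490 − 11.9967 = 0.0989490 amu
E_B = 0.0989490 × 931.494 = 92.1704 MeV
Per nucleus in joules: 92.1704 MeV × 1.602e-13 J/MeV = 1.4766e-11 J
Per mole: 1.4766e-11 J × 6.022e23 mol⁻¹ = 8.8921e+12 J/mol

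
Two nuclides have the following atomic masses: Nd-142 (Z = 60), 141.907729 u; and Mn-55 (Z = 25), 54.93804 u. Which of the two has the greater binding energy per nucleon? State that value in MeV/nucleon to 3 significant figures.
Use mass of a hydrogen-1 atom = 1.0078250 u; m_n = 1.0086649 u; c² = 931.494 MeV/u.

Nd-142: Σm = 60(1.0078250) + 82(1.0086649) = 143.1800218 u; Δm = 1.2722928 u; E_B = 1185.1 MeV; E_B/A = 8.346 MeV
Mn-55: Σm = 25(1.0078250) + 30(1.0086649) = 55.4555720 u; Δm = 0.5175320 u; E_B = 482.08 MeV; E_B/A = 8.765 MeV
Mn-55 has the higher binding energy per nucleon, so it is the more tightly bound nucleus.

Mn-55; 8.77 MeV/nucleon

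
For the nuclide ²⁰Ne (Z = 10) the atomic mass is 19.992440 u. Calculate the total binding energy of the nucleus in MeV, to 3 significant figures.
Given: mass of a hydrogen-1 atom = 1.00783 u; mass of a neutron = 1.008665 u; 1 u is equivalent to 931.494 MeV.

Total constituent mass: 10 × 1.00783 + 10 × 1.008665 = 20.164950 u
Mass defect Δm = 20.164950 − 19.992440 = 0.172510 u
Converting to energy: 0.172510 u × 931.494 MeV/u = 160.692 MeV

161 MeV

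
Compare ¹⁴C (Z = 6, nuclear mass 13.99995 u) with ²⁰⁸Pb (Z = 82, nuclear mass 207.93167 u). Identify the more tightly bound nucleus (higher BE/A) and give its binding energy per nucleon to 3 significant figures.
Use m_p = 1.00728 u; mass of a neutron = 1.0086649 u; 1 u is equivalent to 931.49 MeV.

¹⁴C: Σm = 6(1.00728) + 8(1.0086649) = 14.1129992 u; Δm = 0.1130492 u; E_B = 105.304 MeV; E_B/A = 7.522 MeV
²⁰⁸Pb: Σm = 82(1.00728) + 126(1.0086649) = 209.6887374 u; Δm = 1.7570674 u; E_B = 1636.7 MeV; E_B/A = 7.869 MeV
²⁰⁸Pb has the higher binding energy per nucleon, so it is the more tightly bound nucleus.

²⁰⁸Pb; 7.87 MeV/nucleon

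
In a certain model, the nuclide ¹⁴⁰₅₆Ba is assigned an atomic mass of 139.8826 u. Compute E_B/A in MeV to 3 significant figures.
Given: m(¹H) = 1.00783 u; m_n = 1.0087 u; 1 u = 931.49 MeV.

8.56 MeV/nucleon

With 56 protons and 84 neutrons (A = 140):
Σm = 56·m(¹H) + 84·m_n = 56.43848 + 84.7308 = 141.16928 u
The mass defect is 141.16928 − 139.8826 = 1.28668 u.
Binding energy = Δm·c² = 1.28668 × 931.49 MeV/u = 1198.53 MeV
Dividing by A = 140 gives 8.561 MeV per nucleon.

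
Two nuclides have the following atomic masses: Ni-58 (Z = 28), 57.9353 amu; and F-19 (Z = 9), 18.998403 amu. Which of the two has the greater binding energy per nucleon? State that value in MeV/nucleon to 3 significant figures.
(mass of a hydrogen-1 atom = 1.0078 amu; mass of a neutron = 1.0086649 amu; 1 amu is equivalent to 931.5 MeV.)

Ni-58: Σm = 28(1.0078) + 30(1.0086649) = 58.4783470 amu; Δm = 0.5430470 amu; E_B = 505.85 MeV; E_B/A = 8.722 MeV
F-19: Σm = 9(1.0078) + 10(1.0086649) = 19.1568490 amu; Δm = 0.1584460 amu; E_B = 147.59 MeV; E_B/A = 7.768 MeV
Ni-58 has the higher binding energy per nucleon, so it is the more tightly bound nucleus.

Ni-58; 8.72 MeV/nucleon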